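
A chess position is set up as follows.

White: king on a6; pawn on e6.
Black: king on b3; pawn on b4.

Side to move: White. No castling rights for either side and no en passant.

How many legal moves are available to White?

6

White to move; king on a6.
In check: no.
Legal moves: Kb7, Ka7, Kb6, Kb5, Ka5, e7.
Count: 6.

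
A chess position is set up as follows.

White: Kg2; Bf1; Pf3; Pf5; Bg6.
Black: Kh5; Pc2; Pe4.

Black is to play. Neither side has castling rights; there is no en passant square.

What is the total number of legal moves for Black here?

Black to move; king on h5.
In check: yes, from the white bishop on g6.
Legal moves: Kh6, Kg5, Kh4.
Count: 3.

3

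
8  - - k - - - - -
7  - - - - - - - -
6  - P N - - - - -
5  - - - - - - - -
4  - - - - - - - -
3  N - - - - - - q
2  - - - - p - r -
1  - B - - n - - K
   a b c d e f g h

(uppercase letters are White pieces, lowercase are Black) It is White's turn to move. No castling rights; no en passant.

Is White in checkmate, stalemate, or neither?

White to move; white king on h1.
In check: yes, from the black queen on h3.
King squares — g1: attacked by Rg2; g2: attacked by Ne1; h2: attacked by Rg2.
Legal moves for White: none.
In check with no legal moves → checkmate.

checkmate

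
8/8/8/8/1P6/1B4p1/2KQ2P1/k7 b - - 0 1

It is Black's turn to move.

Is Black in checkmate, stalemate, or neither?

stalemate

Black to move; black king on a1.
In check: no.
King squares — b1: attacked by Kc2; a2: attacked by Bb3; b2: attacked by Kc2.
Legal moves for Black: none.
Not in check and no legal moves → stalemate.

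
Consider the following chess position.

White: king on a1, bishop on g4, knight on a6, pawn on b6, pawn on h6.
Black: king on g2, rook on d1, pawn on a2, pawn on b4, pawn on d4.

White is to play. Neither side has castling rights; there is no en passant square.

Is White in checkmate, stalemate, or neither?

White to move; white king on a1.
In check: yes, from the black rook on d1.
Legal moves for White: Kb2, Kxa2, Bxd1.
White is in check but has 3 legal moves → neither.

neither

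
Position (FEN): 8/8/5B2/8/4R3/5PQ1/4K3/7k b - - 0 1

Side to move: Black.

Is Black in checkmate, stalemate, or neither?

Black to move; black king on h1.
In check: no.
King squares — g1: attacked by Qg3; g2: attacked by Qg3; h2: attacked by Qg3.
Legal moves for Black: none.
Not in check and no legal moves → stalemate.

stalemate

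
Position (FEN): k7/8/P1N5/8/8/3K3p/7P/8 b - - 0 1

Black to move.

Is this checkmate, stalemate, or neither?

stalemate

Black to move; black king on a8.
In check: no.
King squares — a7: attacked by Nc6; b7: attacked by Pa6; b8: attacked by Nc6.
Legal moves for Black: none.
Not in check and no legal moves → stalemate.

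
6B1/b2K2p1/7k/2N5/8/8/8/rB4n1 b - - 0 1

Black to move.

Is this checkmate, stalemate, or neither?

Black to move; black king on h6.
In check: no.
Legal moves for Black: Bb8, Bb6, Bxc5, Kh5, Kg5, Nh3, Nf3, Ne2, Ra6, Ra5, Ra4, Ra3, Ra2, Rxb1, g6, g5.
Black has 16 legal moves and is not in check → neither.

neither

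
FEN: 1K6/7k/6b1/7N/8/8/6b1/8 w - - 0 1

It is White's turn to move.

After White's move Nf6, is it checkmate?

no

After Nf6: black king on h7; in check: yes, from the white knight on f6.
Black has 3 legal replies: Kh8, Kg7, Kh6.
In check but a legal move exists → not checkmate.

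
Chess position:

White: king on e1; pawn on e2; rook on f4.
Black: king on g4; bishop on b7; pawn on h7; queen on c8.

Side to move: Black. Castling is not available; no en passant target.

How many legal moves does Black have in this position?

5

Black to move; king on g4.
In check: yes, from the white rook on f4.
Legal moves: Kh5, Kg5, Kxf4, Kh3, Kg3.
Count: 5.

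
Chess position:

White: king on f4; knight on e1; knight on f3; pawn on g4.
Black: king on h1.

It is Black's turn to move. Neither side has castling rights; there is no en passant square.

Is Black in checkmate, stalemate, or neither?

Black to move; black king on h1.
In check: no.
King squares — g1: attacked by Nf3; g2: attacked by Ne1; h2: attacked by Nf3.
Legal moves for Black: none.
Not in check and no legal moves → stalemate.

stalemate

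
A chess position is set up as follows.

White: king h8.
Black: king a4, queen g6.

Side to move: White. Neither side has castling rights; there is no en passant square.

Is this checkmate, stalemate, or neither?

stalemate

White to move; white king on h8.
In check: no.
King squares — g7: attacked by Qg6; h7: attacked by Qg6; g8: attacked by Qg6.
Legal moves for White: none.
Not in check and no legal moves → stalemate.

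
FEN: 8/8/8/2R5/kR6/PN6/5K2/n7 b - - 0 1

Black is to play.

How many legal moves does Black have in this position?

1

Black to move; king on a4.
In check: yes, from the white rook on b4.
Legal moves: Kxa3.
Count: 1.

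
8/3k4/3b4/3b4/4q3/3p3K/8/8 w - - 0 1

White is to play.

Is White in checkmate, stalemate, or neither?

White to move; white king on h3.
In check: no.
King squares — g2: attacked by Qe4; h2: attacked by Bd6; g3: attacked by Bd6; g4: attacked by Qe4; h4: attacked by Qe4.
Legal moves for White: none.
Not in check and no legal moves → stalemate.

stalemate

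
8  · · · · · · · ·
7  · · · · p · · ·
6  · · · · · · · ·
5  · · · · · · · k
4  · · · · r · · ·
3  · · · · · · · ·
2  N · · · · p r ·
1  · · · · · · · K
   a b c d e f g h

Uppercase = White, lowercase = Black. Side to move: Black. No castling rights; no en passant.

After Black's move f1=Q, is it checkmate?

After f1=Q: white king on h1; in check: yes, from the black queen on f1.
King squares — g1: attacked by Qf1; g2: attacked by Qf1; h2: attacked by Rg2.
White has no legal moves → checkmate.

yes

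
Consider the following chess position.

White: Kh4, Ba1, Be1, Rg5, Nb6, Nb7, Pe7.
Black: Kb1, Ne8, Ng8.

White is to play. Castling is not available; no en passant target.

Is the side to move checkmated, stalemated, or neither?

White to move; white king on h4.
In check: no.
Legal moves for White include: Nd8, Nd6, Nc5, Na5, Nc8, Na8, Nd7, Nd5, Nc4, Na4, Rxg8, Rg7, Rg6, Rh5, Rf5, Re5, Rd5, Rc5, ... (list truncated; more exist).
White has legal moves and is not in check → neither.

neither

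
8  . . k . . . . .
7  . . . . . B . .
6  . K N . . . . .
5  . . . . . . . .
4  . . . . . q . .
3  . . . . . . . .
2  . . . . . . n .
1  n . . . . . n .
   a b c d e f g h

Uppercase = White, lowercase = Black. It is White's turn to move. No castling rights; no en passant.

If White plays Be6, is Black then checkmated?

yes

After Be6: black king on c8; in check: yes, from the white bishop on e6.
King squares — b7: attacked by Kb6; c7: attacked by Kb6; d7: attacked by Be6; b8: attacked by Nc6; d8: attacked by Nc6.
Black has no legal moves → checkmate.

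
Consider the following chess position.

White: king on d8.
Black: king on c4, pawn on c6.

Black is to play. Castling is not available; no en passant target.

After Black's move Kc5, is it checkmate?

no

After Kc5: white king on d8; in check: no.
White is not in check, so this cannot be checkmate.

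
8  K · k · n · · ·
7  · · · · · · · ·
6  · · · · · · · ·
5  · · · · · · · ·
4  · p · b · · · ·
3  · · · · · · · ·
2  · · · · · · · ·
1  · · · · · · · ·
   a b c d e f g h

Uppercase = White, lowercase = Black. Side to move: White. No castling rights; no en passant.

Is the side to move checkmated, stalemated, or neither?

White to move; white king on a8.
In check: no.
King squares — a7: attacked by Bd4; b7: attacked by Kc8; b8: attacked by Kc8.
Legal moves for White: none.
Not in check and no legal moves → stalemate.

stalemate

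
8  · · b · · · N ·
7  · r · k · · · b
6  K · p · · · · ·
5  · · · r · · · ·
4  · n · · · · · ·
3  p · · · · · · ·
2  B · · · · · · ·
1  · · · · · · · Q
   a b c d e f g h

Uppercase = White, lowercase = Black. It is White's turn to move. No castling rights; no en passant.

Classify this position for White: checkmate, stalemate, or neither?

checkmate

White to move; white king on a6.
In check: yes, from the black knight on b4.
King squares — a5: attacked by Rd5; b5: attacked by Rd5; b6: attacked by Rb7; a7: attacked by Rb7; b7: attacked by Bc8.
Legal moves for White: none.
In check with no legal moves → checkmate.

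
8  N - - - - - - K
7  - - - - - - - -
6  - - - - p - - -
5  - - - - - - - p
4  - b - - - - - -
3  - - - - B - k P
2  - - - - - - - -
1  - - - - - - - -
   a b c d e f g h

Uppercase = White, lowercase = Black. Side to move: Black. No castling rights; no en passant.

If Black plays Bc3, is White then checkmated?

After Bc3: white king on h8; in check: yes, from the black bishop on c3.
White has 3 legal replies: Kg8, Kh7, Bd4.
In check but a legal move exists → not checkmate.

no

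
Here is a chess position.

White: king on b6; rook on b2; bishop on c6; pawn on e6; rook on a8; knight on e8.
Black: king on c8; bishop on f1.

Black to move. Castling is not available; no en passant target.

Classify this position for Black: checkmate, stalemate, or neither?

checkmate

Black to move; black king on c8.
In check: yes, from the white rook on a8.
King squares — b7: attacked by Kb6; c7: attacked by Kb6; d7: attacked by Bc6; b8: attacked by Ra8; d8: attacked by Ra8.
Legal moves for Black: none.
In check with no legal moves → checkmate.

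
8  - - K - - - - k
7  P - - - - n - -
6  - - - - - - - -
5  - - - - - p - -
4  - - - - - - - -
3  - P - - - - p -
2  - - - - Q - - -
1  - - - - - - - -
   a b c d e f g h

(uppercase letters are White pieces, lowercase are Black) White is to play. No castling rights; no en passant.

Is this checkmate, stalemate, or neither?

White to move; white king on c8.
In check: no.
Legal moves for White include: Kb8, Kd7, Kc7, Kb7, Qe8+, Qe7, Qe6, Qa6, Qh5+, Qe5+, Qb5, Qg4, Qe4, Qc4, Qf3, Qe3, Qd3, Qh2+, ... (list truncated; more exist).
White has legal moves and is not in check → neither.

neither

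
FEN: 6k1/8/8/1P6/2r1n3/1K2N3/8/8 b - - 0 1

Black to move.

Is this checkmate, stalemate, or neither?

neither

Black to move; black king on g8.
In check: no.
Legal moves for Black include: Kh8, Kf8, Kh7, Kg7, Kf7, Nf6, Nd6, Ng5, Nc5+, Ng3, Nc3, Nf2, Nd2+, Rc8, Rc7, Rc6, Rc5, Rd4, ... (list truncated; more exist).
Black has legal moves and is not in check → neither.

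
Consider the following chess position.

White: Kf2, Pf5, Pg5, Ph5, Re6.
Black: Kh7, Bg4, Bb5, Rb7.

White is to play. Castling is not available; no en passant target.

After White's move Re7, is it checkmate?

After Re7: black king on h7; in check: yes, from the white rook on e7.
Black has 3 legal replies: Kh8, Kg8, Rxe7.
In check but a legal move exists → not checkmate.

no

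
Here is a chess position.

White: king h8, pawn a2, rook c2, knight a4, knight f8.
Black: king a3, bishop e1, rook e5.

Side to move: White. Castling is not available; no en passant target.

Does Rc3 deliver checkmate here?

no

After Rc3: black king on a3; in check: yes, from the white rook on c3.
Black has 4 legal replies: Kb4, Kxa4, Kxa2, Bxc3.
In check but a legal move exists → not checkmate.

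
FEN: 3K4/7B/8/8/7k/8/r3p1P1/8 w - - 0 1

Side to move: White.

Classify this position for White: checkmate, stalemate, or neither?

neither

White to move; white king on d8.
In check: no.
Legal moves for White: Ke8, Kc8, Ke7, Kd7, Kc7, Bg8, Bg6, Bf5, Be4, Bd3, Bc2, Bb1, g3+, g4.
White has 14 legal moves and is not in check → neither.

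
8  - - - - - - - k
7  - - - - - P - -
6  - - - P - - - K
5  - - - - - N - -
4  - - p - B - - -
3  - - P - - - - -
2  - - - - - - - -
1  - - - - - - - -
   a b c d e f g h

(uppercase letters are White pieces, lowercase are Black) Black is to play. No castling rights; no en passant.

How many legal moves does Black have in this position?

0

Black to move; king on h8.
In check: no.
Legal moves: none.
Count: 0.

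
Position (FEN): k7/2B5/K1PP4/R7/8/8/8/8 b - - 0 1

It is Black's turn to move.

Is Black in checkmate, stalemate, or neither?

stalemate

Black to move; black king on a8.
In check: no.
King squares — a7: attacked by Ka6; b7: attacked by Ka6; b8: attacked by Bc7.
Legal moves for Black: none.
Not in check and no legal moves → stalemate.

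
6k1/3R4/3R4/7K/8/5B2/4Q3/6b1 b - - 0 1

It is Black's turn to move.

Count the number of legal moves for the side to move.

Black to move; king on g8.
In check: no.
Legal moves: Kh8, Kf8, Ba7, Bb6, Bc5, Bd4, Be3, Bh2, Bf2.
Count: 9.

9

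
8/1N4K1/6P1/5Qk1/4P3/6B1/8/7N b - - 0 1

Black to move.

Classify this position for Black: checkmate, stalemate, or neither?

Black to move; black king on g5.
In check: yes, from the white queen on f5.
King squares — f4: attacked by Bg3; g4: attacked by Qf5; h4: attacked by Bg3; f5: attacked by Pe4; h5: attacked by Qf5; f6: attacked by Qf5; g6: attacked by Qf5; h6: attacked by Kg7.
Legal moves for Black: none.
In check with no legal moves → checkmate.

checkmate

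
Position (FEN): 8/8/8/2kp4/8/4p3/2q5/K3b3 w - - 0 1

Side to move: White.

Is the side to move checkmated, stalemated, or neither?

White to move; white king on a1.
In check: no.
King squares — b1: attacked by Qc2; a2: attacked by Qc2; b2: attacked by Qc2.
Legal moves for White: none.
Not in check and no legal moves → stalemate.

stalemate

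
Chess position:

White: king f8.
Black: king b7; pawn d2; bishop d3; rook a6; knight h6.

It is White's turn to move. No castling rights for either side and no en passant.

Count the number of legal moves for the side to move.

3

White to move; king on f8.
In check: no.
Legal moves: Ke8, Kg7, Ke7.
Count: 3.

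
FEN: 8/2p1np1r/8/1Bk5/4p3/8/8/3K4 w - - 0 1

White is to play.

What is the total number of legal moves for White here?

14

White to move; king on d1.
In check: no.
Legal moves: Be8, Bd7, Bc6, Ba6, Bc4, Ba4, Bd3, Be2, Bf1, Ke2, Kd2, Kc2, Ke1, Kc1.
Count: 14.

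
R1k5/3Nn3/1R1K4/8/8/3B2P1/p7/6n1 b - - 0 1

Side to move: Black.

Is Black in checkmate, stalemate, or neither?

checkmate

Black to move; black king on c8.
In check: yes, from the white rook on a8.
King squares — b7: attacked by Rb6; c7: attacked by Kd6; d7: attacked by Kd6; b8: attacked by Rb6; d8: attacked by Ra8.
Legal moves for Black: none.
In check with no legal moves → checkmate.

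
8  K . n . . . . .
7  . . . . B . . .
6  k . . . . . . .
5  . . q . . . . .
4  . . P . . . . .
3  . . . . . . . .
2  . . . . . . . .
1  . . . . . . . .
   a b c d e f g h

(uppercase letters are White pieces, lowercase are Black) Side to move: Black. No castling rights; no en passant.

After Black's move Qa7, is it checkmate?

yes

After Qa7: white king on a8; in check: yes, from the black queen on a7.
King squares — a7: attacked by Ka6; b7: attacked by Ka6; b8: attacked by Qa7.
White has no legal moves → checkmate.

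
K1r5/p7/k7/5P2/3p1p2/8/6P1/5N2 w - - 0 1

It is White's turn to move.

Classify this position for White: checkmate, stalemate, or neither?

checkmate

White to move; white king on a8.
In check: yes, from the black rook on c8.
King squares — a7: attacked by Ka6; b7: attacked by Ka6; b8: attacked by Rc8.
Legal moves for White: none.
In check with no legal moves → checkmate.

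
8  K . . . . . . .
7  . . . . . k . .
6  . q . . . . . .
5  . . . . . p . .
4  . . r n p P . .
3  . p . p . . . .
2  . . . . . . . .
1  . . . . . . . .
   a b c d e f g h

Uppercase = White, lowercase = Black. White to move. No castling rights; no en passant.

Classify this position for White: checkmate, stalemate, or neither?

White to move; white king on a8.
In check: no.
King squares — a7: attacked by Qb6; b7: attacked by Qb6; b8: attacked by Qb6.
Legal moves for White: none.
Not in check and no legal moves → stalemate.

stalemate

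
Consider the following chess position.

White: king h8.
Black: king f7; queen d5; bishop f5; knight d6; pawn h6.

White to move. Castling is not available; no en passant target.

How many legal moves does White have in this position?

White to move; king on h8.
In check: no.
Legal moves: none.
Count: 0.

0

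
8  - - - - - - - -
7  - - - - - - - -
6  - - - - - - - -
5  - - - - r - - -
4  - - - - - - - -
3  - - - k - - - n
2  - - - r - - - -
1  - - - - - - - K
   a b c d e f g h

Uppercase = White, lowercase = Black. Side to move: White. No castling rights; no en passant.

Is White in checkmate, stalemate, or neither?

stalemate

White to move; white king on h1.
In check: no.
King squares — g1: attacked by Nh3; g2: attacked by Rd2; h2: attacked by Rd2.
Legal moves for White: none.
Not in check and no legal moves → stalemate.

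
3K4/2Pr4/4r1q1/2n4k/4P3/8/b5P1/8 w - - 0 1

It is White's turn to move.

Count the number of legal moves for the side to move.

1

White to move; king on d8.
In check: yes, from the black rook on d7.
Legal moves: Kc8.
Count: 1.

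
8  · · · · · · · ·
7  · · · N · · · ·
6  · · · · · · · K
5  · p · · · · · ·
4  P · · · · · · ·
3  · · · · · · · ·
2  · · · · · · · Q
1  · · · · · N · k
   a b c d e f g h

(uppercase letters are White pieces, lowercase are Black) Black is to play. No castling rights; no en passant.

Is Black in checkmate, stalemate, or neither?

Black to move; black king on h1.
In check: yes, from the white queen on h2.
King squares — g1: attacked by Qh2; g2: attacked by Qh2; h2: attacked by Nf1.
Legal moves for Black: none.
In check with no legal moves → checkmate.

checkmate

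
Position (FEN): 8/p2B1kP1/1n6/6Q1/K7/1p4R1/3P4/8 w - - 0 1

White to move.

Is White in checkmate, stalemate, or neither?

neither

White to move; white king on a4.
In check: yes, from the black knight on b6.
Legal moves for White: Kb5, Ka5, Kb4, Kxb3, Ka3.
White is in check but has 5 legal moves → neither.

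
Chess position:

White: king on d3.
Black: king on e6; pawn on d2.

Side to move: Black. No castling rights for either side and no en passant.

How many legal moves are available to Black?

Black to move; king on e6.
In check: no.
Legal moves: Kf7, Ke7, Kd7, Kf6, Kd6, Kf5, Ke5, Kd5, d1=Q+, d1=R+, d1=B, d1=N.
Count: 12.

12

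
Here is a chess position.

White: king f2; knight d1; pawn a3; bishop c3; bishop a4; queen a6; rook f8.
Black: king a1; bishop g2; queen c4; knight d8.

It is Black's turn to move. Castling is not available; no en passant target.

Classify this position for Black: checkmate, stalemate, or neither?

neither

Black to move; black king on a1.
In check: yes, from the white bishop on c3.
King squares — b1: available; a2: available; b2: attacked by Nd1.
Legal moves for Black: Ka2, Kb1, Qxc3.
Black is in check but has 3 legal moves → neither.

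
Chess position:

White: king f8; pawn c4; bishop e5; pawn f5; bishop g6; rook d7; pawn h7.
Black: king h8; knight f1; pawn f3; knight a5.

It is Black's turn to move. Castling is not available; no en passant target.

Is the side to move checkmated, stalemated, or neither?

Black to move; black king on h8.
In check: yes, from the white bishop on e5.
King squares — g7: attacked by Be5; h7: attacked by Bg6; g8: attacked by Ph7.
Legal moves for Black: none.
In check with no legal moves → checkmate.

checkmate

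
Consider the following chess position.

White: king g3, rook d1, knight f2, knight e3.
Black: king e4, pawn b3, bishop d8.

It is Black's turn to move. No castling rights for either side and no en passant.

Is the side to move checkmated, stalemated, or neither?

Black to move; black king on e4.
In check: yes, from the white knight on f2.
King squares — d3: attacked by Rd1; e3: available; f3: attacked by Kg3; d4: attacked by Rd1; f4: attacked by Kg3; d5: attacked by Rd1; e5: available; f5: attacked by Ne3.
Legal moves for Black: Ke5, Kxe3.
Black is in check but has 2 legal moves → neither.

neither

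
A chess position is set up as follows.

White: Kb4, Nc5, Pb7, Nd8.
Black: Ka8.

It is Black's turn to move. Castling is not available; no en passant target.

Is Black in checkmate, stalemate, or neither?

neither

Black to move; black king on a8.
In check: yes, from the white pawn on b7.
King squares — a7: available; b7: attacked by Nc5; b8: available.
Legal moves for Black: Kb8, Ka7.
Black is in check but has 2 legal moves → neither.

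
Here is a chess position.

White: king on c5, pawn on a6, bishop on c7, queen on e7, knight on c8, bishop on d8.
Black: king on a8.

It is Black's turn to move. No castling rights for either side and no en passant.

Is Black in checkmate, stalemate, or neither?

stalemate

Black to move; black king on a8.
In check: no.
King squares — a7: attacked by Nc8; b7: attacked by Pa6; b8: attacked by Bc7.
Legal moves for Black: none.
Not in check and no legal moves → stalemate.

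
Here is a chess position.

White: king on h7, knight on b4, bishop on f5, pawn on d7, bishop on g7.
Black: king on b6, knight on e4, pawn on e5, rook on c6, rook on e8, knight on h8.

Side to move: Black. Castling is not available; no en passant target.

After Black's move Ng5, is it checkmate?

After Ng5: white king on h7; in check: yes, from the black knight on g5.
King squares — g6: attacked by Rc6; h6: attacked by Rc6; g7: own bishop; g8: attacked by Re8; h8: attacked by Re8.
White has no legal moves → checkmate.

yes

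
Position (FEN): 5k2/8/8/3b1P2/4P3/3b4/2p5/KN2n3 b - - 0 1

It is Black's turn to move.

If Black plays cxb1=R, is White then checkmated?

After cxb1=R: white king on a1; in check: yes, from the black rook on b1.
King squares — b1: attacked by Bd3; a2: attacked by Bd5; b2: attacked by Rb1.
White has no legal moves → checkmate.

yes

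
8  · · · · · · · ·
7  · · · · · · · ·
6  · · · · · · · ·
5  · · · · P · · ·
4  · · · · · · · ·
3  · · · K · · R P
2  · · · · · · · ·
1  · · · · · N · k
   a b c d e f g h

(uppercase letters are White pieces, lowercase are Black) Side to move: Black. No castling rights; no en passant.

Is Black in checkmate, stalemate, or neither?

Black to move; black king on h1.
In check: no.
King squares — g1: attacked by Rg3; g2: attacked by Rg3; h2: attacked by Nf1.
Legal moves for Black: none.
Not in check and no legal moves → stalemate.

stalemate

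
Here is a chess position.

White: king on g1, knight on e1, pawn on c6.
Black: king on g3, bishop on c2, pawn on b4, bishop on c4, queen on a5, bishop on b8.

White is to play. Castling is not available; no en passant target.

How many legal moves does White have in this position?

6

White to move; king on g1.
In check: no.
Legal moves: Kh1, Nf3, Nd3, Ng2, Nxc2, c7.
Count: 6.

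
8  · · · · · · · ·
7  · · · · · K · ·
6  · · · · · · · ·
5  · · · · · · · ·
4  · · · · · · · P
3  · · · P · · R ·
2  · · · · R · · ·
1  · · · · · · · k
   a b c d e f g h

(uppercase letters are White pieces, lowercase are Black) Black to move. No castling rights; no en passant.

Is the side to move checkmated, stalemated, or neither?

Black to move; black king on h1.
In check: no.
King squares — g1: attacked by Rg3; g2: attacked by Re2; h2: attacked by Re2.
Legal moves for Black: none.
Not in check and no legal moves → stalemate.

stalemate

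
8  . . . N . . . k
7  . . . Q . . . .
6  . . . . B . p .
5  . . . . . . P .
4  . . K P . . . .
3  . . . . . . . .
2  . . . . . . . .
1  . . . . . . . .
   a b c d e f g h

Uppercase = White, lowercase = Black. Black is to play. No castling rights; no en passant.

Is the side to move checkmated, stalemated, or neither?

Black to move; black king on h8.
In check: no.
King squares — g7: attacked by Qd7; h7: attacked by Qd7; g8: attacked by Be6.
Legal moves for Black: none.
Not in check and no legal moves → stalemate.

stalemate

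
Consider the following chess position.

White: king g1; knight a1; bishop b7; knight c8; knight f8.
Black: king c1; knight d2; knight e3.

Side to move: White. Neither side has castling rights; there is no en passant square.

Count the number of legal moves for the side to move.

21

White to move; king on g1.
In check: no.
Legal moves: Nh7, Nd7, Ng6, Ne6, Ne7, Na7, Nd6, Nb6, Ba8, Bc6, Ba6, Bd5, Be4, Bf3, Bg2, Bh1, Kh2, Kf2, Kh1, Nb3+, Nc2.
Count: 21.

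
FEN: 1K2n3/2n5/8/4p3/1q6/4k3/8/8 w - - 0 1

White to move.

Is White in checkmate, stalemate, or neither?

neither

White to move; white king on b8.
In check: yes, from the black queen on b4.
King squares — a7: available; b7: attacked by Qb4; c7: attacked by Ne8; a8: attacked by Nc7; c8: available.
Legal moves for White: Kc8, Ka7.
White is in check but has 2 legal moves → neither.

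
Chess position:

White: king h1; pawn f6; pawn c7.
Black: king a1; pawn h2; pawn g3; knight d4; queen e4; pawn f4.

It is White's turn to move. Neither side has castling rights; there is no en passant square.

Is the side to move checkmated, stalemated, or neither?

White to move; white king on h1.
In check: yes, from the black queen on e4.
King squares — g1: attacked by Ph2; g2: attacked by Qe4; h2: attacked by Pg3.
Legal moves for White: none.
In check with no legal moves → checkmate.

checkmate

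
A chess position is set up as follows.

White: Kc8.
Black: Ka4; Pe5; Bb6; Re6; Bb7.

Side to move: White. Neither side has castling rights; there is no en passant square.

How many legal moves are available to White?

White to move; king on c8.
In check: yes, from the black bishop on b7.
Legal moves: Kb8, Kd7, Kxb7.
Count: 3.

3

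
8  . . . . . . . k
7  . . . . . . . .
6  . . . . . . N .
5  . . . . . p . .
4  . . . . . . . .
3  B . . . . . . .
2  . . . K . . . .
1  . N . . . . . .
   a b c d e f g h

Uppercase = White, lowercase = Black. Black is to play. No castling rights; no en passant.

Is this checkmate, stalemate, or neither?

neither

Black to move; black king on h8.
In check: yes, from the white knight on g6.
Legal moves for Black: Kg8, Kh7, Kg7.
Black is in check but has 3 legal moves → neither.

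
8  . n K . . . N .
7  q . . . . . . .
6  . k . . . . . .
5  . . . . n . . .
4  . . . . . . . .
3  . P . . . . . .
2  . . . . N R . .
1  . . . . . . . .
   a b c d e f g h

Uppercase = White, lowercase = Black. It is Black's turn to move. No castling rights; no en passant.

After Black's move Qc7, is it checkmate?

yes

After Qc7: white king on c8; in check: yes, from the black queen on c7.
King squares — b7: attacked by Kb6; c7: attacked by Kb6; d7: attacked by Ne5; b8: attacked by Qc7; d8: attacked by Qc7.
White has no legal moves → checkmate.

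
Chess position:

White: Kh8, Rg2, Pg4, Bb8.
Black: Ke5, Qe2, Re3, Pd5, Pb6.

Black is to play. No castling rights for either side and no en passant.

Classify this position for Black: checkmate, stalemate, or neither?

neither

Black to move; black king on e5.
In check: yes, from the white bishop on b8.
Legal moves for Black: Kf6, Ke6, Ke4, Kd4.
Black is in check but has 4 legal moves → neither.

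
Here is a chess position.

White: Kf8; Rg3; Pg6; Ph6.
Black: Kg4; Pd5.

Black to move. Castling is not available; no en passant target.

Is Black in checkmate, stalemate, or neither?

Black to move; black king on g4.
In check: yes, from the white rook on g3.
Legal moves for Black: Kh5, Kf5, Kh4, Kf4, Kxg3.
Black is in check but has 5 legal moves → neither.

neither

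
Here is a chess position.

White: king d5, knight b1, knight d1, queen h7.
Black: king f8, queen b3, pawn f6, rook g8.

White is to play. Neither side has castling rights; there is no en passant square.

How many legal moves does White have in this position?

5

White to move; king on d5.
In check: yes, from the black queen on b3.
Legal moves: Kd6, Kc6, Kc5, Ke4, Kd4.
Count: 5.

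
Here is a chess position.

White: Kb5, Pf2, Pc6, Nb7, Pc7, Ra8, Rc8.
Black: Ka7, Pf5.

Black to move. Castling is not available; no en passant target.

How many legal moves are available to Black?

Black to move; king on a7.
In check: yes, from the white rook on a8.
Legal moves: none.
Count: 0.

0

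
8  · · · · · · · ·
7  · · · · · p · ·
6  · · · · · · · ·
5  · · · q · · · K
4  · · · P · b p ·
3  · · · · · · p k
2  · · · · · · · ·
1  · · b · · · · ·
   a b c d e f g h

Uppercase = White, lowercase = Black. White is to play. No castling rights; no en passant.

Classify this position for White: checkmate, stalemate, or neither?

checkmate

White to move; white king on h5.
In check: yes, from the black queen on d5.
King squares — g4: attacked by Kh3; h4: attacked by Kh3; g5: attacked by Bf4; g6: attacked by Pf7; h6: attacked by Bf4.
Legal moves for White: none.
In check with no legal moves → checkmate.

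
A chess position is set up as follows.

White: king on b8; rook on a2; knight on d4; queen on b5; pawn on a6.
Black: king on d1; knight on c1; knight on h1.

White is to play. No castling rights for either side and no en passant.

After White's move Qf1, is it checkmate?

yes

After Qf1: black king on d1; in check: yes, from the white queen on f1.
King squares — c1: own knight; e1: attacked by Qf1; c2: attacked by Ra2; d2: attacked by Ra2; e2: attacked by Qf1.
Black has no legal moves → checkmate.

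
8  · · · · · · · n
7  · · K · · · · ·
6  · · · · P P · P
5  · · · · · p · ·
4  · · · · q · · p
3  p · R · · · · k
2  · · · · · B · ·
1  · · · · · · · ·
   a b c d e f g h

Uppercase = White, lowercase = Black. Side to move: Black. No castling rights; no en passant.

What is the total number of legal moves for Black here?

6

Black to move; king on h3.
In check: yes, from the white rook on c3.
Legal moves: Kg4, Kh2, Kg2, Qf3, Qe3, Qd3.
Count: 6.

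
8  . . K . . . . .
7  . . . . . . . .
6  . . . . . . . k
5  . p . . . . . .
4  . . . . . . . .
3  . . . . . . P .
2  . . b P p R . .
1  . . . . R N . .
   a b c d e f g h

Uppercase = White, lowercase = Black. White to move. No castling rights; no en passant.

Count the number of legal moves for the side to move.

24

White to move; king on c8.
In check: no.
Legal moves: Kd8, Kb8, Kd7, Kc7, Kb7, Rf8, Rf7, Rf6+, Rf5, Rf4, Rf3, Rh2+, Rg2, Rfxe2, Ne3, Nh2, Rexe2, Rd1, Rc1, Rb1, Ra1, g4, d3, d4.
Count: 24.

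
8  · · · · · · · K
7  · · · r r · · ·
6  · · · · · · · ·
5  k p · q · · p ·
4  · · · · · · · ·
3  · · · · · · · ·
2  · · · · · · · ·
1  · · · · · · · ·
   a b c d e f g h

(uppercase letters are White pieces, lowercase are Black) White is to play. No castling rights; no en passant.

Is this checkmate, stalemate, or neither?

White to move; white king on h8.
In check: no.
King squares — g7: attacked by Re7; h7: attacked by Re7; g8: attacked by Qd5.
Legal moves for White: none.
Not in check and no legal moves → stalemate.

stalemate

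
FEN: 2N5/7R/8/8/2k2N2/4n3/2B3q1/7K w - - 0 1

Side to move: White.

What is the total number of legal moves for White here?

1

White to move; king on h1.
In check: yes, from the black queen on g2.
Legal moves: Nxg2.
Count: 1.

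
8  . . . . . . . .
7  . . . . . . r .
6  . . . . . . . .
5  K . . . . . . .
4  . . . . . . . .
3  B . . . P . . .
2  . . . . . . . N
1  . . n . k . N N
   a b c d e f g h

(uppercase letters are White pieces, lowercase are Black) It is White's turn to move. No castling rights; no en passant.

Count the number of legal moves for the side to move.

White to move; king on a5.
In check: no.
Legal moves: Kb6, Ka6, Kb5, Kb4, Ka4, Bf8, Be7, Bd6, Bc5, Bb4+, Bb2, Bxc1, Ng4, Nhf3+, Nf1, Ng3, Nf2, Nh3, Ngf3+, Ne2, e4.
Count: 21.

21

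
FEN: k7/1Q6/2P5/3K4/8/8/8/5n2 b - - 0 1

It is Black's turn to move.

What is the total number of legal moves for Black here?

0

Black to move; king on a8.
In check: yes, from the white queen on b7.
Legal moves: none.
Count: 0.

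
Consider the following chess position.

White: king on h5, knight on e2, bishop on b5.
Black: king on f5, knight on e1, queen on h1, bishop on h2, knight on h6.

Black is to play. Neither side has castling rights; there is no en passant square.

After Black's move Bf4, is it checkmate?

After Bf4: white king on h5; in check: yes, from the black queen on h1.
King squares — g4: attacked by Kf5; h4: attacked by Qh1; g5: attacked by Bf4; g6: attacked by Kf5; h6: attacked by Qh1.
White has no legal moves → checkmate.

yes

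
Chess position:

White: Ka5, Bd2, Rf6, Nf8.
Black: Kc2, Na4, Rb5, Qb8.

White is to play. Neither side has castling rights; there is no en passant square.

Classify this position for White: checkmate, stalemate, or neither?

White to move; white king on a5.
In check: yes, from the black rook on b5.
King squares — a4: available; b4: attacked by Rb5; b5: attacked by Qb8; a6: available; b6: attacked by Na4.
Legal moves for White: Ka6, Kxa4.
White is in check but has 2 legal moves → neither.

neither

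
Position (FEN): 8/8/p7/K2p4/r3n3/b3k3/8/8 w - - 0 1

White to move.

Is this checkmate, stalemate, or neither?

White to move; white king on a5.
In check: yes, from the black rook on a4.
Legal moves for White: Kb6, Kxa4.
White is in check but has 2 legal moves → neither.

neither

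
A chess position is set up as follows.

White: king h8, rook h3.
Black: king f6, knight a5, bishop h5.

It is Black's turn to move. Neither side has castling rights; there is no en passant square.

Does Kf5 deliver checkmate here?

no

After Kf5: white king on h8; in check: no.
White is not in check, so this cannot be checkmate.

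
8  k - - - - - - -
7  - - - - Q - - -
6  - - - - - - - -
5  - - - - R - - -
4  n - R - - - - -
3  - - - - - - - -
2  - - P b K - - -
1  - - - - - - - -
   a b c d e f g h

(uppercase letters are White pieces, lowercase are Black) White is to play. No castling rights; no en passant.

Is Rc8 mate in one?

yes

After Rc8: black king on a8; in check: yes, from the white rook on c8.
King squares — a7: attacked by Qe7; b7: attacked by Qe7; b8: attacked by Rc8.
Black has no legal moves → checkmate.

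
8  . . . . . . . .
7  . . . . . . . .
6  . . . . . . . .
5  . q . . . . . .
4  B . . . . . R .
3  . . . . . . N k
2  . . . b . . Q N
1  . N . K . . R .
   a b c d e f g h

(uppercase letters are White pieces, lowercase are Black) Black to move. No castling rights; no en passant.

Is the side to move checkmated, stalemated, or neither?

Black to move; black king on h3.
In check: yes, from the white queen on g2.
King squares — g2: attacked by Rg1; h2: attacked by Qg2; g3: attacked by Qg2; g4: attacked by Nh2; h4: attacked by Rg4.
Legal moves for Black: none.
In check with no legal moves → checkmate.

checkmate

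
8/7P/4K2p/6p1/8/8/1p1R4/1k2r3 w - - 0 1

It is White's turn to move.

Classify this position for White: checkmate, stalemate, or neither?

White to move; white king on e6.
In check: yes, from the black rook on e1.
King squares — d5: available; e5: attacked by Re1; f5: available; d6: available; f6: available; d7: available; e7: attacked by Re1; f7: available.
Legal moves for White: Kf7, Kd7, Kf6, Kd6, Kf5, Kd5, Re2.
White is in check but has 7 legal moves → neither.

neither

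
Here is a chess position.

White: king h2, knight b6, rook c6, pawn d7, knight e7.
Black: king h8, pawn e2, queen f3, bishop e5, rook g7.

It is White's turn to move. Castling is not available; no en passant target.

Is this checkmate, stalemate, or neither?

White to move; white king on h2.
In check: yes, from the black bishop on e5.
King squares — g1: attacked by Rg7; h1: attacked by Qf3; g2: attacked by Qf3; g3: attacked by Qf3; h3: attacked by Qf3.
Legal moves for White: none.
In check with no legal moves → checkmate.

checkmate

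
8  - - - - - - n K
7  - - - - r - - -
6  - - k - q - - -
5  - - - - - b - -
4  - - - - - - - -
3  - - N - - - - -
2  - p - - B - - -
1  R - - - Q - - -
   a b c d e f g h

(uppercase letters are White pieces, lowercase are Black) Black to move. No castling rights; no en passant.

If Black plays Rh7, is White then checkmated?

yes

After Rh7: white king on h8; in check: yes, from the black rook on h7.
King squares — g7: attacked by Rh7; h7: attacked by Bf5; g8: attacked by Qe6.
White has no legal moves → checkmate.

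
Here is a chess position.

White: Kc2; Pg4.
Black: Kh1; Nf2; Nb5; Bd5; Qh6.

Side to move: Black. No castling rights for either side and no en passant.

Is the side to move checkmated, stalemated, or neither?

neither

Black to move; black king on h1.
In check: no.
Legal moves for Black include: Qh8, Qf8, Qh7+, Qg7, Qg6+, Qf6, Qe6, Qd6, Qc6+, Qb6, Qa6, Qh5, Qg5, Qh4, Qf4, Qh3, Qe3, Qh2, ... (list truncated; more exist).
Black has legal moves and is not in check → neither.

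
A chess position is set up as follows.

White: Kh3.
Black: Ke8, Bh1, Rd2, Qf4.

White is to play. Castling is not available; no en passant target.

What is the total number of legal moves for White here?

0

White to move; king on h3.
In check: no.
Legal moves: none.
Count: 0.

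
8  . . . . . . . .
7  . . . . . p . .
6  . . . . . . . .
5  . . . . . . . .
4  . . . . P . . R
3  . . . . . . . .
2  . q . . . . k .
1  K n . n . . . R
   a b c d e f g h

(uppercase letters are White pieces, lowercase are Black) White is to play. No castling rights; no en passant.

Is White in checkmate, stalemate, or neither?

White to move; white king on a1.
In check: yes, from the black queen on b2.
King squares — b1: attacked by Qb2; a2: attacked by Qb2; b2: attacked by Nd1.
Legal moves for White: none.
In check with no legal moves → checkmate.

checkmate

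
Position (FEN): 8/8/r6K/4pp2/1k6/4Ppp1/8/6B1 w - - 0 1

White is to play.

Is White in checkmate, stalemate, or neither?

White to move; white king on h6.
In check: yes, from the black rook on a6.
King squares — g5: available; h5: available; g6: attacked by Ra6; g7: available; h7: available.
Legal moves for White: Kh7, Kg7, Kh5, Kg5.
White is in check but has 4 legal moves → neither.

neither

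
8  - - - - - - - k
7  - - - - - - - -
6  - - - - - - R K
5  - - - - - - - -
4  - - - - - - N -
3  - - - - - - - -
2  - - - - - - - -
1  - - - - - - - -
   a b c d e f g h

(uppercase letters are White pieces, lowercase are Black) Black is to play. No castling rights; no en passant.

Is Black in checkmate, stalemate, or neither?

Black to move; black king on h8.
In check: no.
King squares — g7: attacked by Rg6; h7: attacked by Kh6; g8: attacked by Rg6.
Legal moves for Black: none.
Not in check and no legal moves → stalemate.

stalemate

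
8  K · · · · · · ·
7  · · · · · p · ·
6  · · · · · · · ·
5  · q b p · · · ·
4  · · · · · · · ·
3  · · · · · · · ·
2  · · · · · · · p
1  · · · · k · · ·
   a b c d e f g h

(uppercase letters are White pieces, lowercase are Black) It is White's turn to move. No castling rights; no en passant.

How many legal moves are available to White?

0

White to move; king on a8.
In check: no.
Legal moves: none.
Count: 0.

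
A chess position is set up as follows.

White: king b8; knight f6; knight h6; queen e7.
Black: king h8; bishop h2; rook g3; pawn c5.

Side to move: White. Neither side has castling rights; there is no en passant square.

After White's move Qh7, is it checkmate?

After Qh7: black king on h8; in check: yes, from the white queen on h7.
King squares — g7: attacked by Qh7; h7: attacked by Nf6; g8: attacked by Nf6.
Black has no legal moves → checkmate.

yes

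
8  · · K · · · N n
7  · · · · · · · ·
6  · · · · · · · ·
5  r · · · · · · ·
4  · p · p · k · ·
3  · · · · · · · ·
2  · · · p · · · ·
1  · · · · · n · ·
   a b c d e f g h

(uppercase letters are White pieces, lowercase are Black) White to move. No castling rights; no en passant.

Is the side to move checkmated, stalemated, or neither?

neither

White to move; white king on c8.
In check: no.
Legal moves for White: Ne7, Nh6, Nf6, Kd8, Kb8, Kd7, Kc7, Kb7.
White has 8 legal moves and is not in check → neither.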